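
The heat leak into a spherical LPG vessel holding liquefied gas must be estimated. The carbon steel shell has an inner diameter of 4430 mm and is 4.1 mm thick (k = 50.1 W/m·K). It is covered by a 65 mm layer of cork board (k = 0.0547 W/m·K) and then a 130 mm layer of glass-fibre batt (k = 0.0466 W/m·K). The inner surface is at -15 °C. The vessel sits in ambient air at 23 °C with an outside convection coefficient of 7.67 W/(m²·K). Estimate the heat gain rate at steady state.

Each spherical layer contributes R = (1/r_i − 1/r_o)/(4πk):
R_carbon steel shell = (1/2.215 − 1/2.2191)/(4π×50.1) = 1.325×10^-6 K/W
R_cork board = (1/2.2191 − 1/2.2841)/(4π×0.0547) = 0.01866 K/W
R_glass-fibre batt = (1/2.2841 − 1/2.4141)/(4π×0.0466) = 0.04026 K/W
R_outer film = 1/(h·4πr_o²) = 1/(7.67×4π×2.4141²) = 0.00178 K/W
R_total = 0.0607 K/W
Q = ΔT/R_total = 38/0.0607

Q ≈ 626 W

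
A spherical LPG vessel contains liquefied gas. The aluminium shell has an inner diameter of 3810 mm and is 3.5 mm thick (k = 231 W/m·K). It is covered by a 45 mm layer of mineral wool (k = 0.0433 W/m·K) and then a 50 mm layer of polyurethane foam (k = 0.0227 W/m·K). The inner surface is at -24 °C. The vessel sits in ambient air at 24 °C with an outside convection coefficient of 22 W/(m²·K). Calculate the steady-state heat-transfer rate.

Q ≈ 707 W

Spherical conduction: R = (1/r_in − 1/r_out)/(4πk) per layer; series-sum.
R_aluminium shell = (1/1.905 − 1/1.9085)/(4π×231) = 3.316×10^-7 K/W
R_mineral wool = (1/1.9085 − 1/1.9535)/(4π×0.0433) = 0.02218 K/W
R_polyurethane foam = (1/1.9535 − 1/2.0035)/(4π×0.0227) = 0.04478 K/W
R_outer film = 1/(h·4πr_o²) = 1/(22×4π×2.0035²) = 9.011×10^-4 K/W
R_total = 0.06787 K/W
Q = ΔT/R_total = 48/0.06787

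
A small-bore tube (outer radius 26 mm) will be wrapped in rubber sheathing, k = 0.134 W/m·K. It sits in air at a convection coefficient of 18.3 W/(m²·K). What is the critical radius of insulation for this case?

For a cylinder r_cr = k/h = 0.134/18.3
r_cr = 7.32 mm; since the bare radius (26 mm) is above r_cr, any added insulation will reduce heat loss.

r_cr ≈ 7.32 mm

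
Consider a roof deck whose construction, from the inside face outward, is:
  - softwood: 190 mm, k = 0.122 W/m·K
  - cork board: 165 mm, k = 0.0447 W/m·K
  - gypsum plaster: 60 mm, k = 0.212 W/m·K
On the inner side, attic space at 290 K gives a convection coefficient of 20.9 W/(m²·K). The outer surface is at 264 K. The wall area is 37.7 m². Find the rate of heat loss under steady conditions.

Q ≈ 176 W

Thermal resistances in series:
R_inner film = 1/(h_i·A) = 1/(20.9×37.7) = 0.001269 K/W
R_softwood = L/(kA) = 0.19/(0.122×37.7) = 0.04131 K/W
R_cork board = L/(kA) = 0.165/(0.0447×37.7) = 0.09791 K/W
R_gypsum plaster = L/(kA) = 0.06/(0.212×37.7) = 0.007507 K/W
R_total = 0.148 K/W
Q = ΔT / R_total = 26 / 0.148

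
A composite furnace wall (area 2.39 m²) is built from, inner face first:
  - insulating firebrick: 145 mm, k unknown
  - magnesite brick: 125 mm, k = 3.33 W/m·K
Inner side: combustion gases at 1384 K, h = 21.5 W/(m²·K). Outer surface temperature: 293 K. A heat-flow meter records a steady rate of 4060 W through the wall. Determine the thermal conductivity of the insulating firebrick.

Using the resistance-network approach (series):
R_inner film = 1/(h_i·A) = 1/(21.5×2.39) = 0.01946 K/W
R_magnesite brick = L/(kA) = 0.125/(3.33×2.39) = 0.01571 K/W
Sum of known resistances R_other = 0.03517 K/W
Total R = ΔT/Q = 1091/4060 = 0.2687 K/W
R_insulating firebrick = R_total − R_other = 0.2336 K/W
k = L/(R·A) = 0.145/(0.2336×2.39)

k ≈ 0.26 W/(m·K)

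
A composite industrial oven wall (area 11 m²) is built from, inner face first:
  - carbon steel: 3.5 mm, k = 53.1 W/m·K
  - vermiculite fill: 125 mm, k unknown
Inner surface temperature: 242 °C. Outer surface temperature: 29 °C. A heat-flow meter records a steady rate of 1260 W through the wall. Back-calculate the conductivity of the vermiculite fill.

k ≈ 0.0672 W/(m·K)

Using the resistance-network approach (series):
R_carbon steel = L/(kA) = 0.0035/(53.1×11) = 5.992×10^-6 K/W
Sum of known resistances R_other = 5.992×10^-6 K/W
Total R = ΔT/Q = 213/1260 = 0.169 K/W
R_vermiculite fill = R_total − R_other = 0.169 K/W
k = L/(R·A) = 0.125/(0.169×11)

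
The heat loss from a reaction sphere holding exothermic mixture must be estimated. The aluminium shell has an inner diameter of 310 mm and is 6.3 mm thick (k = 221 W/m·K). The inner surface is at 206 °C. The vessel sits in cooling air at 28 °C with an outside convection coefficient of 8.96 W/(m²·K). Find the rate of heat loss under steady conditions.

For a spherical shell R = (1/r₁ − 1/r₂)/(4πk); film R = 1/(h·4πr²). In series:
R_aluminium shell = (1/0.155 − 1/0.1613)/(4π×221) = 9.073×10^-5 K/W
R_outer film = 1/(h·4πr_o²) = 1/(8.96×4π×0.1613²) = 0.3414 K/W
R_total = 0.3415 K/W
Q = ΔT/R_total = 178/0.3415

Q ≈ 521 W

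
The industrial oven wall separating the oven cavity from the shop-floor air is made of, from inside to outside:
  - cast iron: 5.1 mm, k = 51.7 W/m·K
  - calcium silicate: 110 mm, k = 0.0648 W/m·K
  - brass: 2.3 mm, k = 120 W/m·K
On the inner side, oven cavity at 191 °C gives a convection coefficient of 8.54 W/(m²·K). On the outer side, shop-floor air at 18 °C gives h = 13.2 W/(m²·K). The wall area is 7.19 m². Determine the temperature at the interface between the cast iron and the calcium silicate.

T ≈ 180 °C

Thermal resistances in series:
R_inner film = 1/(h_i·A) = 1/(8.54×7.19) = 0.01629 K/W
R_cast iron = L/(kA) = 0.0051/(51.7×7.19) = 1.372×10^-5 K/W
R_calcium silicate = L/(kA) = 0.11/(0.0648×7.19) = 0.2361 K/W
R_brass = L/(kA) = 0.0023/(120×7.19) = 2.666×10^-6 K/W
R_outer film = 1/(h_o·A) = 1/(13.2×7.19) = 0.01054 K/W
R_total = 0.2629 K/W;  Q = ΔT/R_total = 173/0.2629 = 658 W
T_interface = T_inner − Q·ΣR(inner→interface) = 191 − 658×0.0163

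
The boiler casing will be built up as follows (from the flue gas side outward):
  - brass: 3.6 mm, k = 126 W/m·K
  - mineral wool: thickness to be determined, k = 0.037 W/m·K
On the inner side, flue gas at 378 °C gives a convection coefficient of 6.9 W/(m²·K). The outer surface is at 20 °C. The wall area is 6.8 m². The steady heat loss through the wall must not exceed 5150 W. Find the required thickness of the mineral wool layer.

L ≈ 12.1 mm

Using the resistance-network approach (series):
R_inner film = 1/(h_i·A) = 1/(6.9×6.8) = 0.02131 K/W
R_brass = L/(kA) = 0.0036/(126×6.8) = 4.202×10^-6 K/W
Sum of the known resistances R_other = 0.02132 K/W
Required total resistance R_tot = ΔT/Q_allow = 358/5150 = 0.06951 K/W
R_mineral wool = R_tot − R_other = 0.0482 K/W
L = R·k·A = 0.0482×0.037×6.8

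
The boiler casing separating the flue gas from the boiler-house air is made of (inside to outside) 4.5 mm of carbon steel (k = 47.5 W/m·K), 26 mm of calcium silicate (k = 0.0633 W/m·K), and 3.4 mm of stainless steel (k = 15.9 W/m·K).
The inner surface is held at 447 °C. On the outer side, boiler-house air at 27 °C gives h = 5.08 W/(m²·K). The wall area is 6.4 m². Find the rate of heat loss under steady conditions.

Using the resistance-network approach (series):
R_carbon steel = L/(kA) = 0.0045/(47.5×6.4) = 1.48×10^-5 K/W
R_calcium silicate = L/(kA) = 0.026/(0.0633×6.4) = 0.06418 K/W
R_stainless steel = L/(kA) = 0.0034/(15.9×6.4) = 3.341×10^-5 K/W
R_outer film = 1/(h_o·A) = 1/(5.08×6.4) = 0.03076 K/W
R_total = 0.09498 K/W
Q = ΔT / R_total = 420 / 0.09498

Q ≈ 4420 W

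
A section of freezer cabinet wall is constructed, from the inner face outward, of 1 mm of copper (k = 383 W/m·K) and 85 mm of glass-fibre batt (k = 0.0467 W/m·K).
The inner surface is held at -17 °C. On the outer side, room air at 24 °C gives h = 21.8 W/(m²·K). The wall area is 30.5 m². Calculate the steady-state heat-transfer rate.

Q ≈ 670 W

Thermal resistances in series:
R_copper = L/(kA) = 0.001/(383×30.5) = 8.561×10^-8 K/W
R_glass-fibre batt = L/(kA) = 0.085/(0.0467×30.5) = 0.05968 K/W
R_outer film = 1/(h_o·A) = 1/(21.8×30.5) = 0.001504 K/W
R_total = 0.06118 K/W
Q = ΔT / R_total = 41 / 0.06118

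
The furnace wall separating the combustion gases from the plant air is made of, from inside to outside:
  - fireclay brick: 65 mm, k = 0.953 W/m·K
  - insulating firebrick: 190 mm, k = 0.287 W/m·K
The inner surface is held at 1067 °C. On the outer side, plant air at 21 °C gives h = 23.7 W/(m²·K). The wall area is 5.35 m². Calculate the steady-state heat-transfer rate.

Q ≈ 7240 W

Treating each layer as a thermal resistance in series:
R_fireclay brick = L/(kA) = 0.065/(0.953×5.35) = 0.01275 K/W
R_insulating firebrick = L/(kA) = 0.19/(0.287×5.35) = 0.1237 K/W
R_outer film = 1/(h_o·A) = 1/(23.7×5.35) = 0.007887 K/W
R_total = 0.1444 K/W
Q = ΔT / R_total = 1046 / 0.1444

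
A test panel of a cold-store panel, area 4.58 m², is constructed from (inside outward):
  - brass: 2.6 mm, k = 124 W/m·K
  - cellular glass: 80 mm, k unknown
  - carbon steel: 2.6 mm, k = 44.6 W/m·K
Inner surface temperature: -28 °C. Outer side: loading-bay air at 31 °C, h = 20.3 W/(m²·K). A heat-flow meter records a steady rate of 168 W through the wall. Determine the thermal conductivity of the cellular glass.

Series thermal resistances:
R_brass = L/(kA) = 0.0026/(124×4.58) = 4.578×10^-6 K/W
R_carbon steel = L/(kA) = 0.0026/(44.6×4.58) = 1.273×10^-5 K/W
R_outer film = 1/(h_o·A) = 1/(20.3×4.58) = 0.01076 K/W
Sum of known resistances R_other = 0.01077 K/W
Total R = ΔT/Q = 59/168 = 0.3512 K/W
R_cellular glass = R_total − R_other = 0.3404 K/W
k = L/(R·A) = 0.08/(0.3404×4.58)

k ≈ 0.0513 W/(m·K)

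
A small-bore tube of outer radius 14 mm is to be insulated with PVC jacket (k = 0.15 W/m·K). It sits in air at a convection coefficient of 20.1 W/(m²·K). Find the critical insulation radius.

For a cylinder r_cr = k/h = 0.15/20.1
r_cr = 7.46 mm; since the bare radius (14 mm) is above r_cr, any added insulation will reduce heat loss.

r_cr ≈ 7.46 mm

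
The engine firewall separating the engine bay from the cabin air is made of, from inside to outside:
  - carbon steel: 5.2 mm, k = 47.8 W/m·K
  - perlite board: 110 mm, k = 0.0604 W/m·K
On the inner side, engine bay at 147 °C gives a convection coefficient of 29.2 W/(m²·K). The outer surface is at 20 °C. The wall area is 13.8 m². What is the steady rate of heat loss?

Model the wall as resistances in series:
R_inner film = 1/(h_i·A) = 1/(29.2×13.8) = 0.002482 K/W
R_carbon steel = L/(kA) = 0.0052/(47.8×13.8) = 7.883×10^-6 K/W
R_perlite board = L/(kA) = 0.11/(0.0604×13.8) = 0.132 K/W
R_total = 0.1345 K/W
Q = ΔT / R_total = 127 / 0.1345

Q ≈ 945 W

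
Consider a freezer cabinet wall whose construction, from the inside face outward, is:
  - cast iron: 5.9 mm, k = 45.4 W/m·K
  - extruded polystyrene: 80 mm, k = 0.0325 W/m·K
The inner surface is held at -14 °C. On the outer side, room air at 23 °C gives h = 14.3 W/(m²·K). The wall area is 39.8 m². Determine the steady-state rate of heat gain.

Thermal resistances in series:
R_cast iron = L/(kA) = 0.0059/(45.4×39.8) = 3.265×10^-6 K/W
R_extruded polystyrene = L/(kA) = 0.08/(0.0325×39.8) = 0.06185 K/W
R_outer film = 1/(h_o·A) = 1/(14.3×39.8) = 0.001757 K/W
R_total = 0.06361 K/W
Q = ΔT / R_total = 37 / 0.06361

Q ≈ 582 W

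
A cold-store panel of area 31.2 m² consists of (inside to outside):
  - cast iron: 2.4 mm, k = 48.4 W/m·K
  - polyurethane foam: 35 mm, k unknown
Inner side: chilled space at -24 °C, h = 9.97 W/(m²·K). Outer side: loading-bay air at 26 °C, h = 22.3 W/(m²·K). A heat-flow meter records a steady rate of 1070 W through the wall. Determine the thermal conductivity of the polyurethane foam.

k ≈ 0.0267 W/(m·K)

Series thermal resistances:
R_inner film = 1/(h_i·A) = 1/(9.97×31.2) = 0.003215 K/W
R_cast iron = L/(kA) = 0.0024/(48.4×31.2) = 1.589×10^-6 K/W
R_outer film = 1/(h_o·A) = 1/(22.3×31.2) = 0.001437 K/W
Sum of known resistances R_other = 0.004654 K/W
Total R = ΔT/Q = 50/1070 = 0.04673 K/W
R_polyurethane foam = R_total − R_other = 0.04208 K/W
k = L/(R·A) = 0.035/(0.04208×31.2)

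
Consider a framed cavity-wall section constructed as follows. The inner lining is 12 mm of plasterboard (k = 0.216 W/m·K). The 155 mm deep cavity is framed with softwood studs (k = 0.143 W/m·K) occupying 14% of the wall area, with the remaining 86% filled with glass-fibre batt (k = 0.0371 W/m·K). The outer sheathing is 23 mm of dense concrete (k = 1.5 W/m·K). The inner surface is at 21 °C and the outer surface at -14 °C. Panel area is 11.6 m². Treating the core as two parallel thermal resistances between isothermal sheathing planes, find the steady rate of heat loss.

Q ≈ 133 W

Sheathing layers in series; stud and cavity paths in parallel between them.
R_inner = 0.012/(0.216×11.6) = 0.004789 K/W
R_stud  = 0.155/(0.143×0.14×11.6) = 0.6674 K/W
R_cav   = 0.155/(0.0371×0.86×11.6) = 0.4188 K/W
1/R_core = 1/R_stud + 1/R_cav → R_core = 0.2573 K/W
R_outer = 0.023/(1.5×11.6) = 0.001322 K/W
R_total = 0.2634 K/W
Q = ΔT/R_total = 35/0.2634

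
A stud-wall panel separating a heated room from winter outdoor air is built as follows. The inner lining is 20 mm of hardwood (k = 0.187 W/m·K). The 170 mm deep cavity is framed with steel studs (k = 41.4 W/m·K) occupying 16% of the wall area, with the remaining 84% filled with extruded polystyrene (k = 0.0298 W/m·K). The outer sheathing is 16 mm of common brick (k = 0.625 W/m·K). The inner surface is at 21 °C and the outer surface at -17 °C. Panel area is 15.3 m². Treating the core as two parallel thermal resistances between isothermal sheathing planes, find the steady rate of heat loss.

Q ≈ 3680 W

Sheathing layers in series; stud and cavity paths in parallel between them.
R_inner = 0.02/(0.187×15.3) = 0.00699 K/W
R_stud  = 0.17/(41.4×0.16×15.3) = 0.001677 K/W
R_cav   = 0.17/(0.0298×0.84×15.3) = 0.4439 K/W
1/R_core = 1/R_stud + 1/R_cav → R_core = 0.001671 K/W
R_outer = 0.016/(0.625×15.3) = 0.001673 K/W
R_total = 0.01033 K/W
Q = ΔT/R_total = 38/0.01033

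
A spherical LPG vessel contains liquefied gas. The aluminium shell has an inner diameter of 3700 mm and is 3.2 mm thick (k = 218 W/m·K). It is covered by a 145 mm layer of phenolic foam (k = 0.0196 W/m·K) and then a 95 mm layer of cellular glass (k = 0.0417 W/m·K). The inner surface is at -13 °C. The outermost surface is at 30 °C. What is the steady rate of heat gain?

Q ≈ 213 W

For a spherical shell R = (1/r₁ − 1/r₂)/(4πk); film R = 1/(h·4πr²). In series:
R_aluminium shell = (1/1.85 − 1/1.8532)/(4π×218) = 3.407×10^-7 K/W
R_phenolic foam = (1/1.8532 − 1/1.9982)/(4π×0.0196) = 0.159 K/W
R_cellular glass = (1/1.9982 − 1/2.0932)/(4π×0.0417) = 0.04334 K/W
R_total = 0.2023 K/W
Q = ΔT/R_total = 43/0.2023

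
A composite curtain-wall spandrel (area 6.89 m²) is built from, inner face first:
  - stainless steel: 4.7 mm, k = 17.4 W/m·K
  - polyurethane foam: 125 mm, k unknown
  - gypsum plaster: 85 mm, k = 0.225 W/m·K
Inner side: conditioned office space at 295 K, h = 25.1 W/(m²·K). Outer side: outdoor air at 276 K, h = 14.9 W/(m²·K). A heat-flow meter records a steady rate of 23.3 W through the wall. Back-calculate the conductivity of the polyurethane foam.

k ≈ 0.0244 W/(m·K)

Thermal resistances in series:
R_inner film = 1/(h_i·A) = 1/(25.1×6.89) = 0.005782 K/W
R_stainless steel = L/(kA) = 0.0047/(17.4×6.89) = 3.92×10^-5 K/W
R_gypsum plaster = L/(kA) = 0.085/(0.225×6.89) = 0.05483 K/W
R_outer film = 1/(h_o·A) = 1/(14.9×6.89) = 0.009741 K/W
Sum of known resistances R_other = 0.07039 K/W
Total R = ΔT/Q = 19/23.3 = 0.8155 K/W
R_polyurethane foam = R_total − R_other = 0.7451 K/W
k = L/(R·A) = 0.125/(0.7451×6.89)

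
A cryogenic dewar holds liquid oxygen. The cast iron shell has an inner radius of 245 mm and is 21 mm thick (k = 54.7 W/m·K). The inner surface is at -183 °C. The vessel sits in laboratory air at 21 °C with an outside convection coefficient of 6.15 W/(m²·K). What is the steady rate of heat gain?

Q ≈ 1110 W

For a spherical shell R = (1/r₁ − 1/r₂)/(4πk); film R = 1/(h·4πr²). In series:
R_cast iron shell = (1/0.245 − 1/0.266)/(4π×54.7) = 4.688×10^-4 K/W
R_outer film = 1/(h·4πr_o²) = 1/(6.15×4π×0.266²) = 0.1829 K/W
R_total = 0.1833 K/W
Q = ΔT/R_total = 204/0.1833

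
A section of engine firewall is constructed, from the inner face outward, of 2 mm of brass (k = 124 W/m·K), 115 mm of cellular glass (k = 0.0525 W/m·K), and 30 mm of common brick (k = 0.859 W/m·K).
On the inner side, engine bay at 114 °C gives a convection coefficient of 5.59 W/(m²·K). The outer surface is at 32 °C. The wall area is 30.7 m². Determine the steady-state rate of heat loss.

Using the resistance-network approach (series):
R_inner film = 1/(h_i·A) = 1/(5.59×30.7) = 0.005827 K/W
R_brass = L/(kA) = 0.002/(124×30.7) = 5.254×10^-7 K/W
R_cellular glass = L/(kA) = 0.115/(0.0525×30.7) = 0.07135 K/W
R_common brick = L/(kA) = 0.03/(0.859×30.7) = 0.001138 K/W
R_total = 0.07832 K/W
Q = ΔT / R_total = 82 / 0.07832

Q ≈ 1050 W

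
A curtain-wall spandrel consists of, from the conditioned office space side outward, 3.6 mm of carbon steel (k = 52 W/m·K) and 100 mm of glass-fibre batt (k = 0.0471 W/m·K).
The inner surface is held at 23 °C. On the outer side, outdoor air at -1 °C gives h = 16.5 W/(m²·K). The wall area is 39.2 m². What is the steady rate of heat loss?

Q ≈ 431 W

Treating each layer as a thermal resistance in series:
R_carbon steel = L/(kA) = 0.0036/(52×39.2) = 1.766×10^-6 K/W
R_glass-fibre batt = L/(kA) = 0.1/(0.0471×39.2) = 0.05416 K/W
R_outer film = 1/(h_o·A) = 1/(16.5×39.2) = 0.001546 K/W
R_total = 0.05571 K/W
Q = ΔT / R_total = 24 / 0.05571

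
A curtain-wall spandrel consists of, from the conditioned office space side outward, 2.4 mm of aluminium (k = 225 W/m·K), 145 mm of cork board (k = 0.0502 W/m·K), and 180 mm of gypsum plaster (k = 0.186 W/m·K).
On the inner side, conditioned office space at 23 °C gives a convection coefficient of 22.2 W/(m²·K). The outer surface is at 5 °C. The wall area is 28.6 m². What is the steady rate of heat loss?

Q ≈ 132 W

Treating each layer as a thermal resistance in series:
R_inner film = 1/(h_i·A) = 1/(22.2×28.6) = 0.001575 K/W
R_aluminium = L/(kA) = 0.0024/(225×28.6) = 3.73×10^-7 K/W
R_cork board = L/(kA) = 0.145/(0.0502×28.6) = 0.101 K/W
R_gypsum plaster = L/(kA) = 0.18/(0.186×28.6) = 0.03384 K/W
R_total = 0.1364 K/W
Q = ΔT / R_total = 18 / 0.1364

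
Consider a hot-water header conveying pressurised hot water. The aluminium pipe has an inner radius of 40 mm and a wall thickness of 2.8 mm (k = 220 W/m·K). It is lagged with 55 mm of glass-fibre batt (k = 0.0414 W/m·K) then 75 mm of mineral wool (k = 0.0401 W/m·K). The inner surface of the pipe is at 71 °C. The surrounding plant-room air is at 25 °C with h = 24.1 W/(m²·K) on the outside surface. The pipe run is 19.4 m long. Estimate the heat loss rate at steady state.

Radial resistances (cylindrical: R_cond = ln(r_o/r_i)/(2πkL), R_conv = 1/(h·2πrL)):
R_aluminium pipe wall = ln(42.8/40)/(2π×220×19.4) = 2.523×10^-6 K/W
R_glass-fibre batt = ln(97.8/42.8)/(2π×0.0414×19.4) = 0.1638 K/W
R_mineral wool = ln(172.8/97.8)/(2π×0.0401×19.4) = 0.1165 K/W
R_outer film = 1/(h_o·2πr_oL) = 1/(24.1×2π×0.1728×19.4) = 0.00197 K/W
R_total = 0.2822 K/W
Q = ΔT/R_total = 46/0.2822

Q ≈ 163 W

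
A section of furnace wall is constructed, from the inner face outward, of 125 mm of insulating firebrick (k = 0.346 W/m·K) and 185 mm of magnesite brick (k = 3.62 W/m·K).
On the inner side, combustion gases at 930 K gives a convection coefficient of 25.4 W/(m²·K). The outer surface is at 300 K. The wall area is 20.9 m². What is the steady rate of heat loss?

Thermal resistances in series:
R_inner film = 1/(h_i·A) = 1/(25.4×20.9) = 0.001884 K/W
R_insulating firebrick = L/(kA) = 0.125/(0.346×20.9) = 0.01729 K/W
R_magnesite brick = L/(kA) = 0.185/(3.62×20.9) = 0.002445 K/W
R_total = 0.02161 K/W
Q = ΔT / R_total = 630 / 0.02161

Q ≈ 29100 W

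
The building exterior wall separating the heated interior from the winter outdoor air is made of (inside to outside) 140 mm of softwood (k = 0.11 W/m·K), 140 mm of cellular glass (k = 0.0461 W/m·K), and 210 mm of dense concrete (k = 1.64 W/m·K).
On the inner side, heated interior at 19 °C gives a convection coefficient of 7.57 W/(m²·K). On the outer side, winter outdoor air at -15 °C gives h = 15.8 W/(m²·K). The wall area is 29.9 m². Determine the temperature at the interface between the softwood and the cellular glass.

T ≈ 8.69 °C

Model the wall as resistances in series:
R_inner film = 1/(h_i·A) = 1/(7.57×29.9) = 0.004418 K/W
R_softwood = L/(kA) = 0.14/(0.11×29.9) = 0.04257 K/W
R_cellular glass = L/(kA) = 0.14/(0.0461×29.9) = 0.1016 K/W
R_dense concrete = L/(kA) = 0.21/(1.64×29.9) = 0.004283 K/W
R_outer film = 1/(h_o·A) = 1/(15.8×29.9) = 0.002117 K/W
R_total = 0.155 K/W;  Q = ΔT/R_total = 34/0.155 = 219.4 W
T_interface = T_inner − Q·ΣR(inner→interface) = 19 − 219×0.04698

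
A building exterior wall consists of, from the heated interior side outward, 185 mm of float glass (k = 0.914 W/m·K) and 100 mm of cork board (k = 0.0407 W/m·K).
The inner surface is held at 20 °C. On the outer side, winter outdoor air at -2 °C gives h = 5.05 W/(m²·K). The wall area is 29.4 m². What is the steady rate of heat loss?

Series thermal resistances:
R_float glass = L/(kA) = 0.185/(0.914×29.4) = 0.006885 K/W
R_cork board = L/(kA) = 0.1/(0.0407×29.4) = 0.08357 K/W
R_outer film = 1/(h_o·A) = 1/(5.05×29.4) = 0.006735 K/W
R_total = 0.09719 K/W
Q = ΔT / R_total = 22 / 0.09719

Q ≈ 226 W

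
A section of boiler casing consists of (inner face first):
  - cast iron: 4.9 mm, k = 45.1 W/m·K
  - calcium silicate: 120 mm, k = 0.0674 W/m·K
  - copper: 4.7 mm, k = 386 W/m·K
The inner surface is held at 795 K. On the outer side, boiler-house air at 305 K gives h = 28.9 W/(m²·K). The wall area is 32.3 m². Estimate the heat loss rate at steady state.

Q ≈ 8720 W

Series thermal resistances:
R_cast iron = L/(kA) = 0.0049/(45.1×32.3) = 3.364×10^-6 K/W
R_calcium silicate = L/(kA) = 0.12/(0.0674×32.3) = 0.05512 K/W
R_copper = L/(kA) = 0.0047/(386×32.3) = 3.77×10^-7 K/W
R_outer film = 1/(h_o·A) = 1/(28.9×32.3) = 0.001071 K/W
R_total = 0.0562 K/W
Q = ΔT / R_total = 490 / 0.0562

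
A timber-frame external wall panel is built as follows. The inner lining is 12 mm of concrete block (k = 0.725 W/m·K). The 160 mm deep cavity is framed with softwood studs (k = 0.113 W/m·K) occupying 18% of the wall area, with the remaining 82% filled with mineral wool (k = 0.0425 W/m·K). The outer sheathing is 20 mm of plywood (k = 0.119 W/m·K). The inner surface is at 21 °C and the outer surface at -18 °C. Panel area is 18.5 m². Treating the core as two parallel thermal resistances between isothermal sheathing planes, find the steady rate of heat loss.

Sheathing layers in series; stud and cavity paths in parallel between them.
R_inner = 0.012/(0.725×18.5) = 8.947×10^-4 K/W
R_stud  = 0.16/(0.113×0.18×18.5) = 0.4252 K/W
R_cav   = 0.16/(0.0425×0.82×18.5) = 0.2482 K/W
1/R_core = 1/R_stud + 1/R_cav → R_core = 0.1567 K/W
R_outer = 0.02/(0.119×18.5) = 0.009085 K/W
R_total = 0.1667 K/W
Q = ΔT/R_total = 39/0.1667

Q ≈ 234 W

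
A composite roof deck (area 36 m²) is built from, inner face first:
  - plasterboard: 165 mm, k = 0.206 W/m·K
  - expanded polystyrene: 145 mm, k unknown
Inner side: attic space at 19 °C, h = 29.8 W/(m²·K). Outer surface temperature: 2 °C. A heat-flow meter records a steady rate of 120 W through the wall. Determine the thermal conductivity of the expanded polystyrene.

k ≈ 0.034 W/(m·K)

Series thermal resistances:
R_inner film = 1/(h_i·A) = 1/(29.8×36) = 9.321×10^-4 K/W
R_plasterboard = L/(kA) = 0.165/(0.206×36) = 0.02225 K/W
Sum of known resistances R_other = 0.02318 K/W
Total R = ΔT/Q = 17/120 = 0.1417 K/W
R_expanded polystyrene = R_total − R_other = 0.1185 K/W
k = L/(R·A) = 0.145/(0.1185×36)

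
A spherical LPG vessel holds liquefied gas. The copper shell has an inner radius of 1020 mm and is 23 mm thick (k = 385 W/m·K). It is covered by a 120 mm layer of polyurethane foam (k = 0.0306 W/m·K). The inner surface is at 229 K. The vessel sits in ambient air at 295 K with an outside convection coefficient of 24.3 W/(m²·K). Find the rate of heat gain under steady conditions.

Radial (spherical) resistances in series:
R_copper shell = (1/1.02 − 1/1.043)/(4π×385) = 4.469×10^-6 K/W
R_polyurethane foam = (1/1.043 − 1/1.163)/(4π×0.0306) = 0.2573 K/W
R_outer film = 1/(h·4πr_o²) = 1/(24.3×4π×1.163²) = 0.002421 K/W
R_total = 0.2597 K/W
Q = ΔT/R_total = 66/0.2597

Q ≈ 254 W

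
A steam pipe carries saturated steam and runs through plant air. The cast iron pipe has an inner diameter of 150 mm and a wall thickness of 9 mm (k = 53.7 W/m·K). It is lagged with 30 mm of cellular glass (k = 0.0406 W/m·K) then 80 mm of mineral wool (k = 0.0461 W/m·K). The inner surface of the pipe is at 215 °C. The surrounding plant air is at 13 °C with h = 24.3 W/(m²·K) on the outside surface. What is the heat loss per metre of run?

q′ ≈ 65.9 W/m

Radial resistances (cylindrical: R_cond = ln(r_o/r_i)/(2πkL), R_conv = 1/(h·2πrL)):
R_cast iron pipe wall = ln(84/75)/(2π×53.7×1) = 3.359×10^-4 K/W
R_cellular glass = ln(114/84)/(2π×0.0406×1) = 1.197 K/W
R_mineral wool = ln(194/114)/(2π×0.0461×1) = 1.835 K/W
R_outer film = 1/(h_o·2πr_oL) = 1/(24.3×2π×0.194×1) = 0.03376 K/W
R_total = 3.067 K/W
Q = ΔT/R_total = 202/3.067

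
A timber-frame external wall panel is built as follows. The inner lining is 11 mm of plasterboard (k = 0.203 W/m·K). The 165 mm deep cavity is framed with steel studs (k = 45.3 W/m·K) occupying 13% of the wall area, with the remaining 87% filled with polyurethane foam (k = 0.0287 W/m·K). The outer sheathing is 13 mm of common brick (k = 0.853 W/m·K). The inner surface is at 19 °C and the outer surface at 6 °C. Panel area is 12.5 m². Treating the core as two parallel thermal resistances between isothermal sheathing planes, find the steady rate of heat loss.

Q ≈ 1670 W

Sheathing layers in series; stud and cavity paths in parallel between them.
R_inner = 0.011/(0.203×12.5) = 0.004335 K/W
R_stud  = 0.165/(45.3×0.13×12.5) = 0.002241 K/W
R_cav   = 0.165/(0.0287×0.87×12.5) = 0.5287 K/W
1/R_core = 1/R_stud + 1/R_cav → R_core = 0.002232 K/W
R_outer = 0.013/(0.853×12.5) = 0.001219 K/W
R_total = 0.007786 K/W
Q = ΔT/R_total = 13/0.007786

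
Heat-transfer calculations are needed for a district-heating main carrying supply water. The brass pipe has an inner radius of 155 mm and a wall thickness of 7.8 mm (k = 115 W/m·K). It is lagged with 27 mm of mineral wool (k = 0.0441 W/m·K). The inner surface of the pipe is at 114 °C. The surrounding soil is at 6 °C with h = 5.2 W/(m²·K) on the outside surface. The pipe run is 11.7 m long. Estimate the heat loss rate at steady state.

Per-layer cylindrical resistances, series-summed:
R_brass pipe wall = ln(162.8/155)/(2π×115×11.7) = 5.808×10^-6 K/W
R_mineral wool = ln(189.8/162.8)/(2π×0.0441×11.7) = 0.04733 K/W
R_outer film = 1/(h_o·2πr_oL) = 1/(5.2×2π×0.1898×11.7) = 0.01378 K/W
R_total = 0.06112 K/W
Q = ΔT/R_total = 108/0.06112

Q ≈ 1770 W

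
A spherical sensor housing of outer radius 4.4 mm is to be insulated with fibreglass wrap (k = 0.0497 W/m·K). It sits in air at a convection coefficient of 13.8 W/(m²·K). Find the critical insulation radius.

For a sphere r_cr = 2k/h = 2×0.0497/13.8
r_cr = 7.2 mm; since the bare radius (4.4 mm) is below r_cr, adding a thin layer of insulation will *increase* heat loss.

r_cr ≈ 7.2 mm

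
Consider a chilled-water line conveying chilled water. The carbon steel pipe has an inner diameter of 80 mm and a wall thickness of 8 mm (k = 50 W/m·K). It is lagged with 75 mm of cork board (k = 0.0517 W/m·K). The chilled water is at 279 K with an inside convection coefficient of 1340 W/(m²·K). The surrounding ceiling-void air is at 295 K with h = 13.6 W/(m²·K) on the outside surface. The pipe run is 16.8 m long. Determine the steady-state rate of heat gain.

Per-layer cylindrical resistances, series-summed:
R_inner film = 1/(h_i·2πr₁L) = 1/(1340×2π×0.04×16.8) = 1.767×10^-4 K/W
R_carbon steel pipe wall = ln(48/40)/(2π×50×16.8) = 3.454×10^-5 K/W
R_cork board = ln(123/48)/(2π×0.0517×16.8) = 0.1724 K/W
R_outer film = 1/(h_o·2πr_oL) = 1/(13.6×2π×0.123×16.8) = 0.005663 K/W
R_total = 0.1783 K/W
Q = ΔT/R_total = 16/0.1783

Q ≈ 89.7 W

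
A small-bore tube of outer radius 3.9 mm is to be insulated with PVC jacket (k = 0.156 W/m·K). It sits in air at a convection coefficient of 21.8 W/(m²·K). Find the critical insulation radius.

For a cylinder r_cr = k/h = 0.156/21.8
r_cr = 7.16 mm; since the bare radius (3.9 mm) is below r_cr, adding a thin layer of insulation will *increase* heat loss.

r_cr ≈ 7.16 mm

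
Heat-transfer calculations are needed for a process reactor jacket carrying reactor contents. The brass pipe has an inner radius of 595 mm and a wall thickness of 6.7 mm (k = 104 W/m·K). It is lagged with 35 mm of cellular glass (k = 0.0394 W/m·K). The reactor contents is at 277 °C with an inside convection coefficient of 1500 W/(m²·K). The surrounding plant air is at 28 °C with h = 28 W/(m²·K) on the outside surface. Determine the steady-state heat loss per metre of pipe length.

Treating each annulus and film as a series resistance:
R_inner film = 1/(h_i·2πr₁L) = 1/(1500×2π×0.595×1) = 1.783×10^-4 K/W
R_brass pipe wall = ln(601.7/595)/(2π×104×1) = 1.714×10^-5 K/W
R_cellular glass = ln(636.7/601.7)/(2π×0.0394×1) = 0.2284 K/W
R_outer film = 1/(h_o·2πr_oL) = 1/(28×2π×0.6367×1) = 0.008927 K/W
R_total = 0.2375 K/W
Q = ΔT/R_total = 249/0.2375

q′ ≈ 1050 W/m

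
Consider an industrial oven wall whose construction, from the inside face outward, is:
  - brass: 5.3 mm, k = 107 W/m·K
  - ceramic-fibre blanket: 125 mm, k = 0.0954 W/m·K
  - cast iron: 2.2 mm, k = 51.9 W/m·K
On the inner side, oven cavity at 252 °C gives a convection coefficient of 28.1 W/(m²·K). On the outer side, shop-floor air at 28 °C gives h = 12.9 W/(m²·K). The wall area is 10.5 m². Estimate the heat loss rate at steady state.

Model the wall as resistances in series:
R_inner film = 1/(h_i·A) = 1/(28.1×10.5) = 0.003389 K/W
R_brass = L/(kA) = 0.0053/(107×10.5) = 4.717×10^-6 K/W
R_ceramic-fibre blanket = L/(kA) = 0.125/(0.0954×10.5) = 0.1248 K/W
R_cast iron = L/(kA) = 0.0022/(51.9×10.5) = 4.037×10^-6 K/W
R_outer film = 1/(h_o·A) = 1/(12.9×10.5) = 0.007383 K/W
R_total = 0.1356 K/W
Q = ΔT / R_total = 224 / 0.1356

Q ≈ 1650 W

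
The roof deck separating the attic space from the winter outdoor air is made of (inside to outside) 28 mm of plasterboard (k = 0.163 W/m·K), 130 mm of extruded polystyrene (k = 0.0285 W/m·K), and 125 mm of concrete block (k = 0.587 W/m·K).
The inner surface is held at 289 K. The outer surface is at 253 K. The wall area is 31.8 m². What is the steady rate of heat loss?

Series thermal resistances:
R_plasterboard = L/(kA) = 0.028/(0.163×31.8) = 0.005402 K/W
R_extruded polystyrene = L/(kA) = 0.13/(0.0285×31.8) = 0.1434 K/W
R_concrete block = L/(kA) = 0.125/(0.587×31.8) = 0.006696 K/W
R_total = 0.1555 K/W
Q = ΔT / R_total = 36 / 0.1555

Q ≈ 231 W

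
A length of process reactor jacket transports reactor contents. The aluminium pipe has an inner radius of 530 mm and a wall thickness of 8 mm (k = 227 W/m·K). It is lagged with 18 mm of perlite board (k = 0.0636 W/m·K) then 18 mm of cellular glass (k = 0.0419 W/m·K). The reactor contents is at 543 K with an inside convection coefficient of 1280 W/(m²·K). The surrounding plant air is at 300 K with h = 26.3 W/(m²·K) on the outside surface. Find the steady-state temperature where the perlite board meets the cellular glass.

T ≈ 449 K

For a radial system each layer contributes R = ln(r_out/r_in)/(2πkL); films add R = 1/(hA).
R_inner film = 1/(h_i·2πr₁L) = 1/(1280×2π×0.53×1) = 2.346×10^-4 K/W
R_aluminium pipe wall = ln(538/530)/(2π×227×1) = 1.05×10^-5 K/W
R_perlite board = ln(556/538)/(2π×0.0636×1) = 0.08235 K/W
R_cellular glass = ln(574/556)/(2π×0.0419×1) = 0.121 K/W
R_outer film = 1/(h_o·2πr_oL) = 1/(26.3×2π×0.574×1) = 0.01054 K/W
R_total = 0.2142 K/W
Q = ΔT/R_total = 243/0.2142
Q = 1130 W/m
T_interface = T_inner − Q·ΣR(inner→interface) = 543 − 1130×0.0826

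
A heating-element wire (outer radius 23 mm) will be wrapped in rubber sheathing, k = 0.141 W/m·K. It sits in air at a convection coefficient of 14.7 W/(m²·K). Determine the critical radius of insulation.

r_cr ≈ 9.59 mm

For a cylinder r_cr = k/h = 0.141/14.7
r_cr = 9.59 mm; since the bare radius (23 mm) is above r_cr, any added insulation will reduce heat loss.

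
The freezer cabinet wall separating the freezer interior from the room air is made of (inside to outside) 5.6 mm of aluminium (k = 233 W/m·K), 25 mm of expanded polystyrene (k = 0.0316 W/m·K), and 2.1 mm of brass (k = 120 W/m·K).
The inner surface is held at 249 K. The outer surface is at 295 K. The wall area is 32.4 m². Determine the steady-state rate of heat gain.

Q ≈ 1880 W

Series thermal resistances:
R_aluminium = L/(kA) = 0.0056/(233×32.4) = 7.418×10^-7 K/W
R_expanded polystyrene = L/(kA) = 0.025/(0.0316×32.4) = 0.02442 K/W
R_brass = L/(kA) = 0.0021/(120×32.4) = 5.401×10^-7 K/W
R_total = 0.02442 K/W
Q = ΔT / R_total = 46 / 0.02442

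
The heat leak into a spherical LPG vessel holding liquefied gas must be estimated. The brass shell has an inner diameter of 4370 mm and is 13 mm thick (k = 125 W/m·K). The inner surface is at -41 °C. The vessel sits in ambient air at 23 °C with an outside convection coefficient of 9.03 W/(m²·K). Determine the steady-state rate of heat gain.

Q ≈ 35100 W

For a spherical shell R = (1/r₁ − 1/r₂)/(4πk); film R = 1/(h·4πr²). In series:
R_brass shell = (1/2.185 − 1/2.198)/(4π×125) = 1.723×10^-6 K/W
R_outer film = 1/(h·4πr_o²) = 1/(9.03×4π×2.198²) = 0.001824 K/W
R_total = 0.001826 K/W
Q = ΔT/R_total = 64/0.001826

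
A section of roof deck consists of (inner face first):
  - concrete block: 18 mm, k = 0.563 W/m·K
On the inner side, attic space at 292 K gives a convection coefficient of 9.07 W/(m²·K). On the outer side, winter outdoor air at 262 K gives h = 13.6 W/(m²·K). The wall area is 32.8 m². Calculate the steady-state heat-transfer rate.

Q ≈ 4560 W

Series thermal resistances:
R_inner film = 1/(h_i·A) = 1/(9.07×32.8) = 0.003361 K/W
R_concrete block = L/(kA) = 0.018/(0.563×32.8) = 9.747×10^-4 K/W
R_outer film = 1/(h_o·A) = 1/(13.6×32.8) = 0.002242 K/W
R_total = 0.006578 K/W
Q = ΔT / R_total = 30 / 0.006578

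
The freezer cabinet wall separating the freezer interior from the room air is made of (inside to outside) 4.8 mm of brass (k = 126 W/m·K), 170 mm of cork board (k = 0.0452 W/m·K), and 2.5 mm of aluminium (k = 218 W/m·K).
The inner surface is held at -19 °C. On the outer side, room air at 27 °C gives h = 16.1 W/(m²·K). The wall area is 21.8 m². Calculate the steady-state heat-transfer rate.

Q ≈ 262 W

Thermal resistances in series:
R_brass = L/(kA) = 0.0048/(126×21.8) = 1.747×10^-6 K/W
R_cork board = L/(kA) = 0.17/(0.0452×21.8) = 0.1725 K/W
R_aluminium = L/(kA) = 0.0025/(218×21.8) = 5.26×10^-7 K/W
R_outer film = 1/(h_o·A) = 1/(16.1×21.8) = 0.002849 K/W
R_total = 0.1754 K/W
Q = ΔT / R_total = 46 / 0.1754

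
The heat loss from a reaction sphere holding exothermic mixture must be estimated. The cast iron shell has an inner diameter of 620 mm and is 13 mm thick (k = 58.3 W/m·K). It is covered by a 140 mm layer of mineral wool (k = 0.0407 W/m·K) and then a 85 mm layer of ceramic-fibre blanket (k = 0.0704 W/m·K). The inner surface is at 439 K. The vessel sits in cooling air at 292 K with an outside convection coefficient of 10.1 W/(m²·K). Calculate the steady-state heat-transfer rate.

Each spherical layer contributes R = (1/r_i − 1/r_o)/(4πk):
R_cast iron shell = (1/0.31 − 1/0.323)/(4π×58.3) = 1.772×10^-4 K/W
R_mineral wool = (1/0.323 − 1/0.463)/(4π×0.0407) = 1.83 K/W
R_ceramic-fibre blanket = (1/0.463 − 1/0.548)/(4π×0.0704) = 0.3787 K/W
R_outer film = 1/(h·4πr_o²) = 1/(10.1×4π×0.548²) = 0.02624 K/W
R_total = 2.235 K/W
Q = ΔT/R_total = 147/2.235

Q ≈ 65.8 W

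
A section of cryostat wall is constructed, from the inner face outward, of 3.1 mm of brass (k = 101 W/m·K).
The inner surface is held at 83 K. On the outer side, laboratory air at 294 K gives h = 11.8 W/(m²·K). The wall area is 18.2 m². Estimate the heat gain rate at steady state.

Q ≈ 45300 W

Thermal resistances in series:
R_brass = L/(kA) = 0.0031/(101×18.2) = 1.686×10^-6 K/W
R_outer film = 1/(h_o·A) = 1/(11.8×18.2) = 0.004656 K/W
R_total = 0.004658 K/W
Q = ΔT / R_total = 211 / 0.004658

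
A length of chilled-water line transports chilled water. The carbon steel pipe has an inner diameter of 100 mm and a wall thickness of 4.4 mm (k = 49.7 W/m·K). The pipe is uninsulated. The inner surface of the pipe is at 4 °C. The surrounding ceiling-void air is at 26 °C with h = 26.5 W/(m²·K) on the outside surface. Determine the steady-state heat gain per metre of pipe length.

Treating each annulus and film as a series resistance:
R_carbon steel pipe wall = ln(54.4/50)/(2π×49.7×1) = 2.701×10^-4 K/W
R_outer film = 1/(h_o·2πr_oL) = 1/(26.5×2π×0.0544×1) = 0.1104 K/W
R_total = 0.1107 K/W
Q = ΔT/R_total = 22/0.1107

q′ ≈ 199 W/m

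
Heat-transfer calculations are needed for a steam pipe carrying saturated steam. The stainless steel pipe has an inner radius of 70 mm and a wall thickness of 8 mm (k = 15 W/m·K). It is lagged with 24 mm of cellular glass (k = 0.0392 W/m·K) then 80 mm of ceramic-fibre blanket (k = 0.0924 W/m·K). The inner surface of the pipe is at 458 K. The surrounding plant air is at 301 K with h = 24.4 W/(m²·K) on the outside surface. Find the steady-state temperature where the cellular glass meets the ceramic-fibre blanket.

T ≈ 377 K

Radial resistances (cylindrical: R_cond = ln(r_o/r_i)/(2πkL), R_conv = 1/(h·2πrL)):
R_stainless steel pipe wall = ln(78/70)/(2π×15×1) = 0.001148 K/W
R_cellular glass = ln(102/78)/(2π×0.0392×1) = 1.089 K/W
R_ceramic-fibre blanket = ln(182/102)/(2π×0.0924×1) = 0.9974 K/W
R_outer film = 1/(h_o·2πr_oL) = 1/(24.4×2π×0.182×1) = 0.03584 K/W
R_total = 2.124 K/W
Q = ΔT/R_total = 157/2.124
Q = 73.9 W/m
T_interface = T_inner − Q·ΣR(inner→interface) = 458 − 73.9×1.09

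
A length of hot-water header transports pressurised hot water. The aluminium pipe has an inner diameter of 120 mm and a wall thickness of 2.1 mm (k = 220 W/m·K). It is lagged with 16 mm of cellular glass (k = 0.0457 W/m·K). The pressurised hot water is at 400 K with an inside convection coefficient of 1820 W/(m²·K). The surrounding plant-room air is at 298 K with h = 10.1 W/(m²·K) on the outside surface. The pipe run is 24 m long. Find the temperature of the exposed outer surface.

Per-layer cylindrical resistances, series-summed:
R_inner film = 1/(h_i·2πr₁L) = 1/(1820×2π×0.06×24) = 6.073×10^-5 K/W
R_aluminium pipe wall = ln(62.1/60)/(2π×220×24) = 1.037×10^-6 K/W
R_cellular glass = ln(78.1/62.1)/(2π×0.0457×24) = 0.03327 K/W
R_outer film = 1/(h_o·2πr_oL) = 1/(10.1×2π×0.0781×24) = 0.008407 K/W
R_total = 0.04173 K/W
Q = ΔT/R_total = 102/0.04173
Q = 2440 W
T_interface = T_inner − Q·ΣR(inner→interface) = 400 − 2440×0.03333

T ≈ 319 K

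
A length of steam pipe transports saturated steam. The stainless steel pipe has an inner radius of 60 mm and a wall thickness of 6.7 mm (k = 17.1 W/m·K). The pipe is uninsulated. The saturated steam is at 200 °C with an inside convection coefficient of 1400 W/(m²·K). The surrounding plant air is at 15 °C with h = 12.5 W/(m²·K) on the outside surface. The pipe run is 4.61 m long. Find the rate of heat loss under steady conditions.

Radial resistances (cylindrical: R_cond = ln(r_o/r_i)/(2πkL), R_conv = 1/(h·2πrL)):
R_inner film = 1/(h_i·2πr₁L) = 1/(1400×2π×0.06×4.61) = 4.11×10^-4 K/W
R_stainless steel pipe wall = ln(66.7/60)/(2π×17.1×4.61) = 2.137×10^-4 K/W
R_outer film = 1/(h_o·2πr_oL) = 1/(12.5×2π×0.0667×4.61) = 0.04141 K/W
R_total = 0.04203 K/W
Q = ΔT/R_total = 185/0.04203

Q ≈ 4400 W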